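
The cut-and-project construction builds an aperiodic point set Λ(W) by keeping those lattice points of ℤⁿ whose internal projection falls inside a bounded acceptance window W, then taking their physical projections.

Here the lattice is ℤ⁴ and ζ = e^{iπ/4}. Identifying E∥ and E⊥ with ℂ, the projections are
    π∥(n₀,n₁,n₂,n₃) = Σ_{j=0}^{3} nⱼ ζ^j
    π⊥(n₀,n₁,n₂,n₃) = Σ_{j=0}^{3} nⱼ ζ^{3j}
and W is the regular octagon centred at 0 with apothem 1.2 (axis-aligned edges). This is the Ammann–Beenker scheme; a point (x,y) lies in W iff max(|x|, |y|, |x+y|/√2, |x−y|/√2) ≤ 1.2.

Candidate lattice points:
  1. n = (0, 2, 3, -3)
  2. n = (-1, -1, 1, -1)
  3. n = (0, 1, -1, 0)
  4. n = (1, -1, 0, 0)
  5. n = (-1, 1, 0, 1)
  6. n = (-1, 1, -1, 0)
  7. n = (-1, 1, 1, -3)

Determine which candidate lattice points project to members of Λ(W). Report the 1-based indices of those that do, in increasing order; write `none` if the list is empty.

none

π⊥(n) = n₀ + n₁ζ³ + n₂ζ⁶ + n₃ζ⁹ where ζ = e^{iπ/4}.
#1 (0, 2, 3, -3): internal (-3.5355, -3.7071); octagon support 5.1213 vs apothem 1.2 → ∉ W
#2 (-1, -1, 1, -1): internal (-1.0000, -2.4142); octagon support 2.4142 vs apothem 1.2 → ∉ W
#3 (0, 1, -1, 0): internal (-0.7071, 1.7071); octagon support 1.7071 vs apothem 1.2 → ∉ W
#4 (1, -1, 0, 0): internal (1.7071, -0.7071); octagon support 1.7071 vs apothem 1.2 → ∉ W
#5 (-1, 1, 0, 1): internal (-1.0000, 1.4142); octagon support 1.7071 vs apothem 1.2 → ∉ W
#6 (-1, 1, -1, 0): internal (-1.7071, 1.7071); octagon support 2.4142 vs apothem 1.2 → ∉ W
#7 (-1, 1, 1, -3): internal (-3.8284, -2.4142); octagon support 4.4142 vs apothem 1.2 → ∉ W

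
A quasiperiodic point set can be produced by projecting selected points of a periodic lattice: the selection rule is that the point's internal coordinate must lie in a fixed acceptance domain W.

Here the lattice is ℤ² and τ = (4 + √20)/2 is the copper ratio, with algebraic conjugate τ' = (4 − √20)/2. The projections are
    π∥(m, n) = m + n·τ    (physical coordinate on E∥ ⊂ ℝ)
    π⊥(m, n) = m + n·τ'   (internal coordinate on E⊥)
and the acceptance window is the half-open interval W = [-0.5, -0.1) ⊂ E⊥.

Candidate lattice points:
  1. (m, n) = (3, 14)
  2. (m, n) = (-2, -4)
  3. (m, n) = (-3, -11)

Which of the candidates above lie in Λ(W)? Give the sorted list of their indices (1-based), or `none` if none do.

1, 3

Compute τ' = (4−√20)/2 = -0.23607, so π⊥(m,n) = m -0.23607·n.
[1] lift (3,14): star map gives -0.30495; window check -0.5 ≤ -0.30495 < -0.1 is true → IN Λ
[2] lift (-2,-4): star map gives -1.05573; window check -0.5 ≤ -1.05573 < -0.1 is false → out
[3] lift (-3,-11): star map gives -0.40325; window check -0.5 ≤ -0.40325 < -0.1 is true → IN Λ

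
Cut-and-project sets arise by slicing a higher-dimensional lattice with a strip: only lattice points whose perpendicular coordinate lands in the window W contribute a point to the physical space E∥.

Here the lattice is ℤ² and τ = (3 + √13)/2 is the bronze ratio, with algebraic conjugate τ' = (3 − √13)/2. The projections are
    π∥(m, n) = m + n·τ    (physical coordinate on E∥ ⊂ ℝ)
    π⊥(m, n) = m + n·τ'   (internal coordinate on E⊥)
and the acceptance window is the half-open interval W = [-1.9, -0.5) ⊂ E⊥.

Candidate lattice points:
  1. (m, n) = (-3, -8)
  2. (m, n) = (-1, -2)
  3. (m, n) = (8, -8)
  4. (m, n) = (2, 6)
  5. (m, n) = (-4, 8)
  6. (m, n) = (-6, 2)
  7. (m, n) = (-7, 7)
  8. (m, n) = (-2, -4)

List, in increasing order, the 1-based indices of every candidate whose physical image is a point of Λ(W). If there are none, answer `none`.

1, 8

Numerically τ ≈ 3.302776 and τ' = −1/τ ≈ -0.302776.
#1 (-3,-8): internal coord -3 + (-8)·τ' = -0.577795; -0.577795 ∈ [-1.9, -0.5) → IN Λ
#2 (-1,-2): internal coord -1 + (-2)·τ' = -0.394449; -0.394449 ∉ [-1.9, -0.5) → out
#3 (8,-8): internal coord 8 + (-8)·τ' = +10.422205; +10.422205 ∉ [-1.9, -0.5) → out
#4 (2,6): internal coord 2 + (6)·τ' = +0.183346; +0.183346 ∉ [-1.9, -0.5) → out
#5 (-4,8): internal coord -4 + (8)·τ' = -6.422205; -6.422205 ∉ [-1.9, -0.5) → out
#6 (-6,2): internal coord -6 + (2)·τ' = -6.605551; -6.605551 ∉ [-1.9, -0.5) → out
#7 (-7,7): internal coord -7 + (7)·τ' = -9.119429; -9.119429 ∉ [-1.9, -0.5) → out
#8 (-2,-4): internal coord -2 + (-4)·τ' = -0.788897; -0.788897 ∈ [-1.9, -0.5) → IN Λ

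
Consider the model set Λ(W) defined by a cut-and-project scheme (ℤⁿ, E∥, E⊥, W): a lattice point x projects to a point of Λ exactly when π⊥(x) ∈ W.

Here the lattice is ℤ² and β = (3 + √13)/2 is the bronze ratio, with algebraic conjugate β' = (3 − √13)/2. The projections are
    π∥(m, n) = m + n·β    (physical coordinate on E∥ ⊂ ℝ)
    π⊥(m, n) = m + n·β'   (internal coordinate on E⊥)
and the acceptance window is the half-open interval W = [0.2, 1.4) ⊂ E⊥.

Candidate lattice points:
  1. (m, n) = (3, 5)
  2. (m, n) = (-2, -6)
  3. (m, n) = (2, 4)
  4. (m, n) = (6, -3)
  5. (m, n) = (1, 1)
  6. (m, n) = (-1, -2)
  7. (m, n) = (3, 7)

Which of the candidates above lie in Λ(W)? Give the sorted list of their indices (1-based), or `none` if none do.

Compute β' = (3−√13)/2 = -0.30278, so π⊥(m,n) = m -0.30278·n.
[1] lift (3,5): star map gives 1.48612; window check 0.2 ≤ 1.48612 < 1.4 is false → out
[2] lift (-2,-6): star map gives -0.18335; window check 0.2 ≤ -0.18335 < 1.4 is false → out
[3] lift (2,4): star map gives 0.78890; window check 0.2 ≤ 0.78890 < 1.4 is true → IN Λ
[4] lift (6,-3): star map gives 6.90833; window check 0.2 ≤ 6.90833 < 1.4 is false → out
[5] lift (1,1): star map gives 0.69722; window check 0.2 ≤ 0.69722 < 1.4 is true → IN Λ
[6] lift (-1,-2): star map gives -0.39445; window check 0.2 ≤ -0.39445 < 1.4 is false → out
[7] lift (3,7): star map gives 0.88057; window check 0.2 ≤ 0.88057 < 1.4 is true → IN Λ

3, 5, 7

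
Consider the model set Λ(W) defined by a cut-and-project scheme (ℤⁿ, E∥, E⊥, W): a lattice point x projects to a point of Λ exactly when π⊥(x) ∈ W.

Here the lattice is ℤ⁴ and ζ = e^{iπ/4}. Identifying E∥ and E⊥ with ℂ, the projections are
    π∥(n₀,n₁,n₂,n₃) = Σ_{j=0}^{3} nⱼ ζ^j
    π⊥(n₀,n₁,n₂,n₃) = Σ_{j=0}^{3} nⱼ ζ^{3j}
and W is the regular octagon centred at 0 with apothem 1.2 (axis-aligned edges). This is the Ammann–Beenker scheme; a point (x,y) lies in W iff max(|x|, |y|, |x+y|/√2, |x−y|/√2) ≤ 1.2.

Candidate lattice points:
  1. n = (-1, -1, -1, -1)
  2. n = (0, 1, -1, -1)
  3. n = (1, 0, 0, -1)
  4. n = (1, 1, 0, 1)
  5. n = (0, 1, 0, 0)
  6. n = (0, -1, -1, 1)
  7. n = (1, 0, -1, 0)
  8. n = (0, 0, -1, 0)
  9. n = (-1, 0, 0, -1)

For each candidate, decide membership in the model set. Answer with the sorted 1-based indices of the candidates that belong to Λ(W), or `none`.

1, 3, 5, 8

With ζ = e^{iπ/4} the internal vectors are ζ^0,ζ^3,ζ^6,ζ^9.
candidate 1: n = (-1, -1, -1, -1) → π⊥ ≈ (-1.0000, -0.4142); max(|x|,|y|,|x±y|/√2) = 1.0000 ≤ 1.2 ⇒ ∈ W
candidate 2: n = (0, 1, -1, -1) → π⊥ ≈ (-1.4142, +1.0000); max(|x|,|y|,|x±y|/√2) = 1.7071 > 1.2 ⇒ ∉ W
candidate 3: n = (1, 0, 0, -1) → π⊥ ≈ (+0.2929, -0.7071); max(|x|,|y|,|x±y|/√2) = 0.7071 ≤ 1.2 ⇒ ∈ W
candidate 4: n = (1, 1, 0, 1) → π⊥ ≈ (+1.0000, +1.4142); max(|x|,|y|,|x±y|/√2) = 1.7071 > 1.2 ⇒ ∉ W
candidate 5: n = (0, 1, 0, 0) → π⊥ ≈ (-0.7071, +0.7071); max(|x|,|y|,|x±y|/√2) = 1.0000 ≤ 1.2 ⇒ ∈ W
candidate 6: n = (0, -1, -1, 1) → π⊥ ≈ (+1.4142, +1.0000); max(|x|,|y|,|x±y|/√2) = 1.7071 > 1.2 ⇒ ∉ W
candidate 7: n = (1, 0, -1, 0) → π⊥ ≈ (+1.0000, +1.0000); max(|x|,|y|,|x±y|/√2) = 1.4142 > 1.2 ⇒ ∉ W
candidate 8: n = (0, 0, -1, 0) → π⊥ ≈ (+0.0000, +1.0000); max(|x|,|y|,|x±y|/√2) = 1.0000 ≤ 1.2 ⇒ ∈ W
candidate 9: n = (-1, 0, 0, -1) → π⊥ ≈ (-1.7071, -0.7071); max(|x|,|y|,|x±y|/√2) = 1.7071 > 1.2 ⇒ ∉ W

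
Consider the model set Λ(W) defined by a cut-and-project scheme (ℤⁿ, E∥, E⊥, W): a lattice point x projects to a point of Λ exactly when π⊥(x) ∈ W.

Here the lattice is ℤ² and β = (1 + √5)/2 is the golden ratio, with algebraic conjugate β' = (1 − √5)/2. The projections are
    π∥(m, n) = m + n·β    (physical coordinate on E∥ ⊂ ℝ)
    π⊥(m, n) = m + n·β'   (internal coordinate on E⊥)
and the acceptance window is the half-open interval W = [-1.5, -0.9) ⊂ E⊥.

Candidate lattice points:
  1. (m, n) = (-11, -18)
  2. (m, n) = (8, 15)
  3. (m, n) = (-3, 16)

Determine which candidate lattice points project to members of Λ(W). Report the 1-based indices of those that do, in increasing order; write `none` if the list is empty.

2

β' = (1−√5)/2 ≈ -0.618034.
[1] lift (-11,-18): star map gives 0.124612; window check -1.5 ≤ 0.124612 < -0.9 is false → out
[2] lift (8,15): star map gives -1.270510; window check -1.5 ≤ -1.270510 < -0.9 is true → IN Λ
[3] lift (-3,16): star map gives -12.888544; window check -1.5 ≤ -12.888544 < -0.9 is false → out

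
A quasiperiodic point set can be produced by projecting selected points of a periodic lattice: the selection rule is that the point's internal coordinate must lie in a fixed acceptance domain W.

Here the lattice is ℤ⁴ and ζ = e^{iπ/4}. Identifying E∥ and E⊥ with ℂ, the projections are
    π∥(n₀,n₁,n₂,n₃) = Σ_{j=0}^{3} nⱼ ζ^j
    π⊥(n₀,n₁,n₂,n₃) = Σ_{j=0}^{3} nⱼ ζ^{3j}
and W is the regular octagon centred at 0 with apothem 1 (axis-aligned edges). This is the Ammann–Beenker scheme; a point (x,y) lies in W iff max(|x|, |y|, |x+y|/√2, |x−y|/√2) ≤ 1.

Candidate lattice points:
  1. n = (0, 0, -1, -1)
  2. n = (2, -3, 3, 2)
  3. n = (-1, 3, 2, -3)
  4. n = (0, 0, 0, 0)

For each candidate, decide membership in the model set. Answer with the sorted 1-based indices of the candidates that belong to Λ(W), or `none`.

Internal map: ζ^{3j} for j=0..3 gives (1,0), (−√2/2,√2/2), (0,−1), (√2/2,√2/2).
candidate 1: n = (0, 0, -1, -1) → π⊥ ≈ (-0.707107, +0.292893); max(|x|,|y|,|x±y|/√2) = 0.707107 ≤ 1 ⇒ ∈ W
candidate 2: n = (2, -3, 3, 2) → π⊥ ≈ (+5.535534, -3.707107); max(|x|,|y|,|x±y|/√2) = 6.535534 > 1 ⇒ ∉ W
candidate 3: n = (-1, 3, 2, -3) → π⊥ ≈ (-5.242641, -2.000000); max(|x|,|y|,|x±y|/√2) = 5.242641 > 1 ⇒ ∉ W
candidate 4: n = (0, 0, 0, 0) → π⊥ ≈ (+0.000000, +0.000000); max(|x|,|y|,|x±y|/√2) = 0.000000 ≤ 1 ⇒ ∈ W

1, 4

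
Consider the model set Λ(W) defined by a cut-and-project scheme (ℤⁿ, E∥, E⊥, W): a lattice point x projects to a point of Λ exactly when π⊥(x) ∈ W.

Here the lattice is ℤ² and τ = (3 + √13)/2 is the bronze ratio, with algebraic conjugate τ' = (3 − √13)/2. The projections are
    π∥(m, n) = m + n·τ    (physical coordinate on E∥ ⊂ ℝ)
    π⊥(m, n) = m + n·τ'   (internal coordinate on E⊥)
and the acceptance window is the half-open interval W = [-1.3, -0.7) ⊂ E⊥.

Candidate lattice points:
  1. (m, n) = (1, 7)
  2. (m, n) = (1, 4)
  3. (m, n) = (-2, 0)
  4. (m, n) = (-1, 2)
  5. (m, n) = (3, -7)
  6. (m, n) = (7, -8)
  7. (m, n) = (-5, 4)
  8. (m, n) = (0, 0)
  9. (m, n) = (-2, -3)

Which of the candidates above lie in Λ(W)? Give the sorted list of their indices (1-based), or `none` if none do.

τ' = (3−√13)/2 ≈ -0.30278.
#1 (1,7): internal coord 1 + (7)·τ' = -1.11943; -1.11943 ∈ [-1.3, -0.7) → IN Λ
#2 (1,4): internal coord 1 + (4)·τ' = -0.21110; -0.21110 ∉ [-1.3, -0.7) → out
#3 (-2,0): internal coord -2 + (0)·τ' = -2.00000; -2.00000 ∉ [-1.3, -0.7) → out
#4 (-1,2): internal coord -1 + (2)·τ' = -1.60555; -1.60555 ∉ [-1.3, -0.7) → out
#5 (3,-7): internal coord 3 + (-7)·τ' = +5.11943; +5.11943 ∉ [-1.3, -0.7) → out
#6 (7,-8): internal coord 7 + (-8)·τ' = +9.42221; +9.42221 ∉ [-1.3, -0.7) → out
#7 (-5,4): internal coord -5 + (4)·τ' = -6.21110; -6.21110 ∉ [-1.3, -0.7) → out
#8 (0,0): internal coord 0 + (0)·τ' = +0.00000; +0.00000 ∉ [-1.3, -0.7) → out
#9 (-2,-3): internal coord -2 + (-3)·τ' = -1.09167; -1.09167 ∈ [-1.3, -0.7) → IN Λ

1, 9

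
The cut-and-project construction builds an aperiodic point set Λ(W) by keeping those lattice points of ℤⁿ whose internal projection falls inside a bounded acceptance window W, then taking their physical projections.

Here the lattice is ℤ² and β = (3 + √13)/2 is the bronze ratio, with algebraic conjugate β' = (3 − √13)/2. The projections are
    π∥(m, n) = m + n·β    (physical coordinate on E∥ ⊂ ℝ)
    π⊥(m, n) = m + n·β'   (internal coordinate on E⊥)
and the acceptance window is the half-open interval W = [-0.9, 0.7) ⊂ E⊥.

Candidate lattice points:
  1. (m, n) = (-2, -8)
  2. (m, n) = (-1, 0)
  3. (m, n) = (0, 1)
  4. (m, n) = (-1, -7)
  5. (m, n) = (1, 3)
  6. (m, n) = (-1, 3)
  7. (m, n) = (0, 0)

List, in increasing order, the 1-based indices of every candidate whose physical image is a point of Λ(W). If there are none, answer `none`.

Compute β' = (3−√13)/2 = -0.30278, so π⊥(m,n) = m -0.30278·n.
candidate 1: (m,n)=(-2,-8) → π∥ = -2-8·β ≈ -28.42221, π⊥ = -2-8·β' ≈ 0.42221 ∈ [-0.9, 0.7) ⇒ IN Λ
candidate 2: (m,n)=(-1,0) → π∥ = -1+0·β ≈ -1.00000, π⊥ = -1+0·β' ≈ -1.00000 ∉ [-0.9, 0.7) ⇒ out
candidate 3: (m,n)=(0,1) → π∥ = 0+1·β ≈ 3.30278, π⊥ = 0+1·β' ≈ -0.30278 ∈ [-0.9, 0.7) ⇒ IN Λ
candidate 4: (m,n)=(-1,-7) → π∥ = -1-7·β ≈ -24.11943, π⊥ = -1-7·β' ≈ 1.11943 ∉ [-0.9, 0.7) ⇒ out
candidate 5: (m,n)=(1,3) → π∥ = 1+3·β ≈ 10.90833, π⊥ = 1+3·β' ≈ 0.09167 ∈ [-0.9, 0.7) ⇒ IN Λ
candidate 6: (m,n)=(-1,3) → π∥ = -1+3·β ≈ 8.90833, π⊥ = -1+3·β' ≈ -1.90833 ∉ [-0.9, 0.7) ⇒ out
candidate 7: (m,n)=(0,0) → π∥ = 0+0·β ≈ 0.00000, π⊥ = 0+0·β' ≈ 0.00000 ∈ [-0.9, 0.7) ⇒ IN Λ

1, 3, 5, 7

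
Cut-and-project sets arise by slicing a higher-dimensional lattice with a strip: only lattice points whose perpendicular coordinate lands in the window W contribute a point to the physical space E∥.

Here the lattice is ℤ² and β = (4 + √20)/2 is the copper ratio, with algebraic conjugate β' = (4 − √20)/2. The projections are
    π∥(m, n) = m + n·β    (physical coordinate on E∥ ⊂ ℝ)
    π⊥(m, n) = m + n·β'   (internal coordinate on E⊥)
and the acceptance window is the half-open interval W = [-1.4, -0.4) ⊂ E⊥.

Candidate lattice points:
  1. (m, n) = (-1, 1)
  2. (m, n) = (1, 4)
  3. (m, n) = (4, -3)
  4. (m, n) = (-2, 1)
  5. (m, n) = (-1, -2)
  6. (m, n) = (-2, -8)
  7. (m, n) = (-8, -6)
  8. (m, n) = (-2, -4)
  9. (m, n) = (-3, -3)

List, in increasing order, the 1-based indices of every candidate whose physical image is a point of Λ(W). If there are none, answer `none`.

Numerically β ≈ 4.23607 and β' = −1/β ≈ -0.23607.
#1 (-1,1): internal coord -1 + (1)·β' = -1.23607; -1.23607 ∈ [-1.4, -0.4) → IN Λ
#2 (1,4): internal coord 1 + (4)·β' = +0.05573; +0.05573 ∉ [-1.4, -0.4) → out
#3 (4,-3): internal coord 4 + (-3)·β' = +4.70820; +4.70820 ∉ [-1.4, -0.4) → out
#4 (-2,1): internal coord -2 + (1)·β' = -2.23607; -2.23607 ∉ [-1.4, -0.4) → out
#5 (-1,-2): internal coord -1 + (-2)·β' = -0.52786; -0.52786 ∈ [-1.4, -0.4) → IN Λ
#6 (-2,-8): internal coord -2 + (-8)·β' = -0.11146; -0.11146 ∉ [-1.4, -0.4) → out
#7 (-8,-6): internal coord -8 + (-6)·β' = -6.58359; -6.58359 ∉ [-1.4, -0.4) → out
#8 (-2,-4): internal coord -2 + (-4)·β' = -1.05573; -1.05573 ∈ [-1.4, -0.4) → IN Λ
#9 (-3,-3): internal coord -3 + (-3)·β' = -2.29180; -2.29180 ∉ [-1.4, -0.4) → out

1, 5, 8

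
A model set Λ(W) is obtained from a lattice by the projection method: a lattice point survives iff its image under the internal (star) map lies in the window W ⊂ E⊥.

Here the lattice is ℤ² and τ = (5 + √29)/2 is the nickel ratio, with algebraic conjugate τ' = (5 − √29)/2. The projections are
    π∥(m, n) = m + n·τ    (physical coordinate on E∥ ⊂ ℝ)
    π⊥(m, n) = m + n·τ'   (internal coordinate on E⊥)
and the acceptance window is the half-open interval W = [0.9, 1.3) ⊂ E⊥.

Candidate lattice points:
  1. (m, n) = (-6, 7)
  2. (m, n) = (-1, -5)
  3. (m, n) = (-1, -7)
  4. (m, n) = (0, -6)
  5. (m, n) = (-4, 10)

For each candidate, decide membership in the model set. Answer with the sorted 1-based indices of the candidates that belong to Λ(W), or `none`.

Compute τ' = (5−√29)/2 = -0.192582, so π⊥(m,n) = m -0.192582·n.
#1 (-6,7): internal coord -6 + (7)·τ' = -7.348077; -7.348077 ∉ [0.9, 1.3) → out
#2 (-1,-5): internal coord -1 + (-5)·τ' = -0.037088; -0.037088 ∉ [0.9, 1.3) → out
#3 (-1,-7): internal coord -1 + (-7)·τ' = +0.348077; +0.348077 ∉ [0.9, 1.3) → out
#4 (0,-6): internal coord 0 + (-6)·τ' = +1.155494; +1.155494 ∈ [0.9, 1.3) → IN Λ
#5 (-4,10): internal coord -4 + (10)·τ' = -5.925824; -5.925824 ∉ [0.9, 1.3) → out

4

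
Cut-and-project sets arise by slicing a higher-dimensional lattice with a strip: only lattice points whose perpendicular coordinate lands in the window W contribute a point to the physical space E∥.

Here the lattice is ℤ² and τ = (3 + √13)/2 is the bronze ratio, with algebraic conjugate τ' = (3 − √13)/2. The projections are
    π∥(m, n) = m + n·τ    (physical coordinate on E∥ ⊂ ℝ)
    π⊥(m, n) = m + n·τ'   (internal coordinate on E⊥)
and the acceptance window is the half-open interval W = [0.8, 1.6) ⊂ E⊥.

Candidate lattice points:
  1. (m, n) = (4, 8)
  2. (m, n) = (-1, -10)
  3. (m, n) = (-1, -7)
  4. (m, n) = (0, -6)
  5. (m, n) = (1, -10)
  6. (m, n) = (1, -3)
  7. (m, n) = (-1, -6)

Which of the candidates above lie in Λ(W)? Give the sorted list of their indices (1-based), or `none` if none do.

Compute τ' = (3−√13)/2 = -0.30278, so π⊥(m,n) = m -0.30278·n.
candidate 1: (m,n)=(4,8) → π∥ = 4+8·τ ≈ 30.42221, π⊥ = 4+8·τ' ≈ 1.57779 ∈ [0.8, 1.6) ⇒ IN Λ
candidate 2: (m,n)=(-1,-10) → π∥ = -1-10·τ ≈ -34.02776, π⊥ = -1-10·τ' ≈ 2.02776 ∉ [0.8, 1.6) ⇒ out
candidate 3: (m,n)=(-1,-7) → π∥ = -1-7·τ ≈ -24.11943, π⊥ = -1-7·τ' ≈ 1.11943 ∈ [0.8, 1.6) ⇒ IN Λ
candidate 4: (m,n)=(0,-6) → π∥ = 0-6·τ ≈ -19.81665, π⊥ = 0-6·τ' ≈ 1.81665 ∉ [0.8, 1.6) ⇒ out
candidate 5: (m,n)=(1,-10) → π∥ = 1-10·τ ≈ -32.02776, π⊥ = 1-10·τ' ≈ 4.02776 ∉ [0.8, 1.6) ⇒ out
candidate 6: (m,n)=(1,-3) → π∥ = 1-3·τ ≈ -8.90833, π⊥ = 1-3·τ' ≈ 1.90833 ∉ [0.8, 1.6) ⇒ out
candidate 7: (m,n)=(-1,-6) → π∥ = -1-6·τ ≈ -20.81665, π⊥ = -1-6·τ' ≈ 0.81665 ∈ [0.8, 1.6) ⇒ IN Λ

1, 3, 7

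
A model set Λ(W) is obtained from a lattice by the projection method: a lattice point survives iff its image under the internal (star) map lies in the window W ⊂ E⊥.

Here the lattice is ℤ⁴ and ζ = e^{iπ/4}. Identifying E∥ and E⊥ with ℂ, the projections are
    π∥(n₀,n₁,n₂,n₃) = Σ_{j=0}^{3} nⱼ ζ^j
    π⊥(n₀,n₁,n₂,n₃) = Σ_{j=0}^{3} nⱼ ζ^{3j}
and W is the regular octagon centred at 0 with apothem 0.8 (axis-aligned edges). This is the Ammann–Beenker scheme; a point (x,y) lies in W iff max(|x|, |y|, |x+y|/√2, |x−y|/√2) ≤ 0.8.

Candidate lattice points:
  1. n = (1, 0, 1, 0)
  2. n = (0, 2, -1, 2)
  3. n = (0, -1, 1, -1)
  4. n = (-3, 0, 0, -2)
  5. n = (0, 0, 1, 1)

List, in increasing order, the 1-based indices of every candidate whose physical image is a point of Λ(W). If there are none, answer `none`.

Internal map: ζ^{3j} for j=0..3 gives (1,0), (−√2/2,√2/2), (0,−1), (√2/2,√2/2).
#1 (1, 0, 1, 0): internal (1.00000, -1.00000); octagon support 1.41421 vs apothem 0.8 → ∉ W
#2 (0, 2, -1, 2): internal (0.00000, 3.82843); octagon support 3.82843 vs apothem 0.8 → ∉ W
#3 (0, -1, 1, -1): internal (0.00000, -2.41421); octagon support 2.41421 vs apothem 0.8 → ∉ W
#4 (-3, 0, 0, -2): internal (-4.41421, -1.41421); octagon support 4.41421 vs apothem 0.8 → ∉ W
#5 (0, 0, 1, 1): internal (0.70711, -0.29289); octagon support 0.70711 vs apothem 0.8 → ∈ W

5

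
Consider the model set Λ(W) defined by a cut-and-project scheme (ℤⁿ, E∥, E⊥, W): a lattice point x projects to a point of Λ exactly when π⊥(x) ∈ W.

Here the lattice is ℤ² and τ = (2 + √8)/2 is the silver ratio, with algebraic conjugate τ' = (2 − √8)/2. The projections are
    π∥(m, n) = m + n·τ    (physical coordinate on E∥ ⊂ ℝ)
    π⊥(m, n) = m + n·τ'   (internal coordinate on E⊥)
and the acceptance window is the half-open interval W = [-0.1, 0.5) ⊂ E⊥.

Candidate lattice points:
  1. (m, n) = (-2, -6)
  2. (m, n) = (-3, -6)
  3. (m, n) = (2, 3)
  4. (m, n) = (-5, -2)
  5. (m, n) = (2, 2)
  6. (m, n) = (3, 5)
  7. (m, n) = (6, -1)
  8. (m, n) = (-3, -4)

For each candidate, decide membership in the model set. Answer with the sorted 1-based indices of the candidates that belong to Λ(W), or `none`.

1

Compute τ' = (2−√8)/2 = -0.41421, so π⊥(m,n) = m -0.41421·n.
[1] lift (-2,-6): star map gives 0.48528; window check -0.1 ≤ 0.48528 < 0.5 is true → IN Λ
[2] lift (-3,-6): star map gives -0.51472; window check -0.1 ≤ -0.51472 < 0.5 is false → out
[3] lift (2,3): star map gives 0.75736; window check -0.1 ≤ 0.75736 < 0.5 is false → out
[4] lift (-5,-2): star map gives -4.17157; window check -0.1 ≤ -4.17157 < 0.5 is false → out
[5] lift (2,2): star map gives 1.17157; window check -0.1 ≤ 1.17157 < 0.5 is false → out
[6] lift (3,5): star map gives 0.92893; window check -0.1 ≤ 0.92893 < 0.5 is false → out
[7] lift (6,-1): star map gives 6.41421; window check -0.1 ≤ 6.41421 < 0.5 is false → out
[8] lift (-3,-4): star map gives -1.34315; window check -0.1 ≤ -1.34315 < 0.5 is false → out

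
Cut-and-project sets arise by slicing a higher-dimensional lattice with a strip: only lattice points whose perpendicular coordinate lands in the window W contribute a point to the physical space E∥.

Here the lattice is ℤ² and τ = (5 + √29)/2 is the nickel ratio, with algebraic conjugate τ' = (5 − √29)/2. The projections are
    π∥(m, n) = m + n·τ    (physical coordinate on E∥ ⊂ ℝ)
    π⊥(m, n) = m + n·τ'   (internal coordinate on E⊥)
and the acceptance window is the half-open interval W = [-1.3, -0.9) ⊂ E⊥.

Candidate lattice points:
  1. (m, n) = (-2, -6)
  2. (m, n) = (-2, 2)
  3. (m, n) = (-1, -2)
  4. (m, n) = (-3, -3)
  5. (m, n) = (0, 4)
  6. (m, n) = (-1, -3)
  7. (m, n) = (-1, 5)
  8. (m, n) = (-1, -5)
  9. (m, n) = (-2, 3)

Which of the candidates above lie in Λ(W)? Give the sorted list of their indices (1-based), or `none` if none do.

τ' = (5−√29)/2 ≈ -0.192582.
[1] lift (-2,-6): star map gives -0.844506; window check -1.3 ≤ -0.844506 < -0.9 is false → out
[2] lift (-2,2): star map gives -2.385165; window check -1.3 ≤ -2.385165 < -0.9 is false → out
[3] lift (-1,-2): star map gives -0.614835; window check -1.3 ≤ -0.614835 < -0.9 is false → out
[4] lift (-3,-3): star map gives -2.422253; window check -1.3 ≤ -2.422253 < -0.9 is false → out
[5] lift (0,4): star map gives -0.770330; window check -1.3 ≤ -0.770330 < -0.9 is false → out
[6] lift (-1,-3): star map gives -0.422253; window check -1.3 ≤ -0.422253 < -0.9 is false → out
[7] lift (-1,5): star map gives -1.962912; window check -1.3 ≤ -1.962912 < -0.9 is false → out
[8] lift (-1,-5): star map gives -0.037088; window check -1.3 ≤ -0.037088 < -0.9 is false → out
[9] lift (-2,3): star map gives -2.577747; window check -1.3 ≤ -2.577747 < -0.9 is false → out

none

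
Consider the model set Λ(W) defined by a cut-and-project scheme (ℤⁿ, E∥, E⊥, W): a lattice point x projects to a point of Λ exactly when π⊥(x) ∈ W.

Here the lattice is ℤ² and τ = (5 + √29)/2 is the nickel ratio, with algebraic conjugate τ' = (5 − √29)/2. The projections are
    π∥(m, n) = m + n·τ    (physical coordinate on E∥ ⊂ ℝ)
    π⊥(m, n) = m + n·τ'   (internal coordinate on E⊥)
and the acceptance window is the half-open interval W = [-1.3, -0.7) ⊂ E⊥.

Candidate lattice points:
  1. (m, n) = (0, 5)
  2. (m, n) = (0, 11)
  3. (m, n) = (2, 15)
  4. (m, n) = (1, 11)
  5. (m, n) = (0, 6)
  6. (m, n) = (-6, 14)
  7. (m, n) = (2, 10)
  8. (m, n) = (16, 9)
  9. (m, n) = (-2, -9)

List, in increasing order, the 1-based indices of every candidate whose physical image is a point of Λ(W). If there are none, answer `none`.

τ' = (5−√29)/2 ≈ -0.192582.
#1 (0,5): internal coord 0 + (5)·τ' = -0.962912; -0.962912 ∈ [-1.3, -0.7) → IN Λ
#2 (0,11): internal coord 0 + (11)·τ' = -2.118406; -2.118406 ∉ [-1.3, -0.7) → out
#3 (2,15): internal coord 2 + (15)·τ' = -0.888736; -0.888736 ∈ [-1.3, -0.7) → IN Λ
#4 (1,11): internal coord 1 + (11)·τ' = -1.118406; -1.118406 ∈ [-1.3, -0.7) → IN Λ
#5 (0,6): internal coord 0 + (6)·τ' = -1.155494; -1.155494 ∈ [-1.3, -0.7) → IN Λ
#6 (-6,14): internal coord -6 + (14)·τ' = -8.696154; -8.696154 ∉ [-1.3, -0.7) → out
#7 (2,10): internal coord 2 + (10)·τ' = +0.074176; +0.074176 ∉ [-1.3, -0.7) → out
#8 (16,9): internal coord 16 + (9)·τ' = +14.266758; +14.266758 ∉ [-1.3, -0.7) → out
#9 (-2,-9): internal coord -2 + (-9)·τ' = -0.266758; -0.266758 ∉ [-1.3, -0.7) → out

1, 3, 4, 5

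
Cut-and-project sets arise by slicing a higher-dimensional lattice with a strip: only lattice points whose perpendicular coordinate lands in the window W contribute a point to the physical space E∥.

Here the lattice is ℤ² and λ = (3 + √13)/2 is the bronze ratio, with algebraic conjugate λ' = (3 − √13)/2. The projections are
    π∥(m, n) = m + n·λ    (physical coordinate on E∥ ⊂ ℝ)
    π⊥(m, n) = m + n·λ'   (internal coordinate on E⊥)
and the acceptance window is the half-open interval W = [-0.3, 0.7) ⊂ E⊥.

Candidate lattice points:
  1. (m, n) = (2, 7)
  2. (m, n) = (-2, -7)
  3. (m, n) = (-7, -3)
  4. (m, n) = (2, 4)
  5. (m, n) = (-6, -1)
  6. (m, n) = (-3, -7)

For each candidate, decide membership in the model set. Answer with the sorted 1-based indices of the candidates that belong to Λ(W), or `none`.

λ' = (3−√13)/2 ≈ -0.302776.
candidate 1: (m,n)=(2,7) → π∥ = 2+7·λ ≈ 25.119429, π⊥ = 2+7·λ' ≈ -0.119429 ∈ [-0.3, 0.7) ⇒ IN Λ
candidate 2: (m,n)=(-2,-7) → π∥ = -2-7·λ ≈ -25.119429, π⊥ = -2-7·λ' ≈ 0.119429 ∈ [-0.3, 0.7) ⇒ IN Λ
candidate 3: (m,n)=(-7,-3) → π∥ = -7-3·λ ≈ -16.908327, π⊥ = -7-3·λ' ≈ -6.091673 ∉ [-0.3, 0.7) ⇒ out
candidate 4: (m,n)=(2,4) → π∥ = 2+4·λ ≈ 15.211103, π⊥ = 2+4·λ' ≈ 0.788897 ∉ [-0.3, 0.7) ⇒ out
candidate 5: (m,n)=(-6,-1) → π∥ = -6-1·λ ≈ -9.302776, π⊥ = -6-1·λ' ≈ -5.697224 ∉ [-0.3, 0.7) ⇒ out
candidate 6: (m,n)=(-3,-7) → π∥ = -3-7·λ ≈ -26.119429, π⊥ = -3-7·λ' ≈ -0.880571 ∉ [-0.3, 0.7) ⇒ out

1, 2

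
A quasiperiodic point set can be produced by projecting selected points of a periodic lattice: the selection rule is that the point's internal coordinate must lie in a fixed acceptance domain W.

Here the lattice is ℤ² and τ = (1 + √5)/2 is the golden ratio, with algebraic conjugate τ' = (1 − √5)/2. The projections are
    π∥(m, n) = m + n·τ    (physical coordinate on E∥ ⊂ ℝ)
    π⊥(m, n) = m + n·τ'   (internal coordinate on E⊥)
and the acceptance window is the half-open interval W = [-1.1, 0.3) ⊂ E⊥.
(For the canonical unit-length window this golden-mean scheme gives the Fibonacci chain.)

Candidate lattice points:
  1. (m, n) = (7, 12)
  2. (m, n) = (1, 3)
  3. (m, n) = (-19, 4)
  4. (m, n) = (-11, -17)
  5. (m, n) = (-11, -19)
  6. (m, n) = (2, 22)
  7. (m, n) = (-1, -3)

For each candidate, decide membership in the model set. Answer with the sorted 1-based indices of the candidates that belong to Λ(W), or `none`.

1, 2, 4

Numerically τ ≈ 1.6180 and τ' = −1/τ ≈ -0.6180.
[1] lift (7,12): star map gives -0.4164; window check -1.1 ≤ -0.4164 < 0.3 is true → IN Λ
[2] lift (1,3): star map gives -0.8541; window check -1.1 ≤ -0.8541 < 0.3 is true → IN Λ
[3] lift (-19,4): star map gives -21.4721; window check -1.1 ≤ -21.4721 < 0.3 is false → out
[4] lift (-11,-17): star map gives -0.4934; window check -1.1 ≤ -0.4934 < 0.3 is true → IN Λ
[5] lift (-11,-19): star map gives 0.7426; window check -1.1 ≤ 0.7426 < 0.3 is false → out
[6] lift (2,22): star map gives -11.5967; window check -1.1 ≤ -11.5967 < 0.3 is false → out
[7] lift (-1,-3): star map gives 0.8541; window check -1.1 ≤ 0.8541 < 0.3 is false → out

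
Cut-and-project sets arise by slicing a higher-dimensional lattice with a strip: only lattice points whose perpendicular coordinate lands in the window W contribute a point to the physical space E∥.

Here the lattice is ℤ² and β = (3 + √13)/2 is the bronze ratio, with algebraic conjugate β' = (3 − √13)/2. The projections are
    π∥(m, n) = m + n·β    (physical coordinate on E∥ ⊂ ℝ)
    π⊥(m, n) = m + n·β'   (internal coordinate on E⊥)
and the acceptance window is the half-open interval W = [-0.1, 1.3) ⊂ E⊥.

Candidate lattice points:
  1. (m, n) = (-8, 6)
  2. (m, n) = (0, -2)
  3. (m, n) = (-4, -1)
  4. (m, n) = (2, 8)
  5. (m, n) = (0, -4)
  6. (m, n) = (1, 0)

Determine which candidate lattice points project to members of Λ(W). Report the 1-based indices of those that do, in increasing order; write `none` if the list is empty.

Numerically β ≈ 3.302776 and β' = −1/β ≈ -0.302776.
#1 (-8,6): internal coord -8 + (6)·β' = -9.816654; -9.816654 ∉ [-0.1, 1.3) → out
#2 (0,-2): internal coord 0 + (-2)·β' = +0.605551; +0.605551 ∈ [-0.1, 1.3) → IN Λ
#3 (-4,-1): internal coord -4 + (-1)·β' = -3.697224; -3.697224 ∉ [-0.1, 1.3) → out
#4 (2,8): internal coord 2 + (8)·β' = -0.422205; -0.422205 ∉ [-0.1, 1.3) → out
#5 (0,-4): internal coord 0 + (-4)·β' = +1.211103; +1.211103 ∈ [-0.1, 1.3) → IN Λ
#6 (1,0): internal coord 1 + (0)·β' = +1.000000; +1.000000 ∈ [-0.1, 1.3) → IN Λ

2, 5, 6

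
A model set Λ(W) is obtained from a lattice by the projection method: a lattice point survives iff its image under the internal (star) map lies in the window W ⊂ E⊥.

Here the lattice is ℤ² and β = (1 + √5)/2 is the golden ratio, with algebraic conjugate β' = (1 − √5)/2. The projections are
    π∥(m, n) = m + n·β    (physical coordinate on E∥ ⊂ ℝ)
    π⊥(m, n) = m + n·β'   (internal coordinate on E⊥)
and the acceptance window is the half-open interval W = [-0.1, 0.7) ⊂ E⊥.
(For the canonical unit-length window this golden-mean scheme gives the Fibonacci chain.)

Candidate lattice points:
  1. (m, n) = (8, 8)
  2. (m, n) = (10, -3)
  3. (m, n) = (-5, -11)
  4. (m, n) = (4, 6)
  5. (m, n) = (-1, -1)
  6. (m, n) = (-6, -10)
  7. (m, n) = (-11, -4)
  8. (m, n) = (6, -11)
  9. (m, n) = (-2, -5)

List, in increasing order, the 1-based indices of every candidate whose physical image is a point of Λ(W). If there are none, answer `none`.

Numerically β ≈ 1.61803 and β' = −1/β ≈ -0.61803.
candidate 1: (m,n)=(8,8) → π∥ = 8+8·β ≈ 20.94427, π⊥ = 8+8·β' ≈ 3.05573 ∉ [-0.1, 0.7) ⇒ out
candidate 2: (m,n)=(10,-3) → π∥ = 10-3·β ≈ 5.14590, π⊥ = 10-3·β' ≈ 11.85410 ∉ [-0.1, 0.7) ⇒ out
candidate 3: (m,n)=(-5,-11) → π∥ = -5-11·β ≈ -22.79837, π⊥ = -5-11·β' ≈ 1.79837 ∉ [-0.1, 0.7) ⇒ out
candidate 4: (m,n)=(4,6) → π∥ = 4+6·β ≈ 13.70820, π⊥ = 4+6·β' ≈ 0.29180 ∈ [-0.1, 0.7) ⇒ IN Λ
candidate 5: (m,n)=(-1,-1) → π∥ = -1-1·β ≈ -2.61803, π⊥ = -1-1·β' ≈ -0.38197 ∉ [-0.1, 0.7) ⇒ out
candidate 6: (m,n)=(-6,-10) → π∥ = -6-10·β ≈ -22.18034, π⊥ = -6-10·β' ≈ 0.18034 ∈ [-0.1, 0.7) ⇒ IN Λ
candidate 7: (m,n)=(-11,-4) → π∥ = -11-4·β ≈ -17.47214, π⊥ = -11-4·β' ≈ -8.52786 ∉ [-0.1, 0.7) ⇒ out
candidate 8: (m,n)=(6,-11) → π∥ = 6-11·β ≈ -11.79837, π⊥ = 6-11·β' ≈ 12.79837 ∉ [-0.1, 0.7) ⇒ out
candidate 9: (m,n)=(-2,-5) → π∥ = -2-5·β ≈ -10.09017, π⊥ = -2-5·β' ≈ 1.09017 ∉ [-0.1, 0.7) ⇒ out

4, 6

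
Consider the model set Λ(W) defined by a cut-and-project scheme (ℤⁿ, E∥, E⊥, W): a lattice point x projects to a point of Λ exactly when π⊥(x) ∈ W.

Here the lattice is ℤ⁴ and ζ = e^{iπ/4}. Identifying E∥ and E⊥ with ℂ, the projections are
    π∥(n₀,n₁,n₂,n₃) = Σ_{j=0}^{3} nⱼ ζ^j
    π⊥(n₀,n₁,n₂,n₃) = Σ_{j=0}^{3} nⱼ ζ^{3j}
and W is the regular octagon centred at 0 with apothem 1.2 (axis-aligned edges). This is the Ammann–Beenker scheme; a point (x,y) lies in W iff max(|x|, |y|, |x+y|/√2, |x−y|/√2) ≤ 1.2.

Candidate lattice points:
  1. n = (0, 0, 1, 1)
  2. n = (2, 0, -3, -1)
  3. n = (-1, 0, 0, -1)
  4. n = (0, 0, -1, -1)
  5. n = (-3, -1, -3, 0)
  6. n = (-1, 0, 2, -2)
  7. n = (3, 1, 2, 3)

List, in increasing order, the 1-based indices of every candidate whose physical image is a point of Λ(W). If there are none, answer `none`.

1, 4

With ζ = e^{iπ/4} the internal vectors are ζ^0,ζ^3,ζ^6,ζ^9.
#1 (0, 0, 1, 1): internal (0.707107, -0.292893); octagon support 0.707107 vs apothem 1.2 → ∈ W
#2 (2, 0, -3, -1): internal (1.292893, 2.292893); octagon support 2.535534 vs apothem 1.2 → ∉ W
#3 (-1, 0, 0, -1): internal (-1.707107, -0.707107); octagon support 1.707107 vs apothem 1.2 → ∉ W
#4 (0, 0, -1, -1): internal (-0.707107, 0.292893); octagon support 0.707107 vs apothem 1.2 → ∈ W
#5 (-3, -1, -3, 0): internal (-2.292893, 2.292893); octagon support 3.242641 vs apothem 1.2 → ∉ W
#6 (-1, 0, 2, -2): internal (-2.414214, -3.414214); octagon support 4.121320 vs apothem 1.2 → ∉ W
#7 (3, 1, 2, 3): internal (4.414214, 0.828427); octagon support 4.414214 vs apothem 1.2 → ∉ W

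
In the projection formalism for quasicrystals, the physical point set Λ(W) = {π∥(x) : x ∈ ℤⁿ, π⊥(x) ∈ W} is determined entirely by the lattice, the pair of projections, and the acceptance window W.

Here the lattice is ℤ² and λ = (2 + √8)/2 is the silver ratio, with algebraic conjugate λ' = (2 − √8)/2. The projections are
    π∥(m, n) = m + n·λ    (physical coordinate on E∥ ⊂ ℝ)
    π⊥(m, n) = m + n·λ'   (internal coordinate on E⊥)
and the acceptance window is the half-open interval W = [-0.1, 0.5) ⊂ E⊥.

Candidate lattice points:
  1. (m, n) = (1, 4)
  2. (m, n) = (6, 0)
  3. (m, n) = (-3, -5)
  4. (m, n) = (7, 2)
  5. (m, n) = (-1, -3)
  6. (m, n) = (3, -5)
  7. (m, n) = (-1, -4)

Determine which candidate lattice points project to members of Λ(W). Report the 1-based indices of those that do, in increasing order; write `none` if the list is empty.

5

λ' = (2−√8)/2 ≈ -0.41421.
[1] lift (1,4): star map gives -0.65685; window check -0.1 ≤ -0.65685 < 0.5 is false → out
[2] lift (6,0): star map gives 6.00000; window check -0.1 ≤ 6.00000 < 0.5 is false → out
[3] lift (-3,-5): star map gives -0.92893; window check -0.1 ≤ -0.92893 < 0.5 is false → out
[4] lift (7,2): star map gives 6.17157; window check -0.1 ≤ 6.17157 < 0.5 is false → out
[5] lift (-1,-3): star map gives 0.24264; window check -0.1 ≤ 0.24264 < 0.5 is true → IN Λ
[6] lift (3,-5): star map gives 5.07107; window check -0.1 ≤ 5.07107 < 0.5 is false → out
[7] lift (-1,-4): star map gives 0.65685; window check -0.1 ≤ 0.65685 < 0.5 is false → out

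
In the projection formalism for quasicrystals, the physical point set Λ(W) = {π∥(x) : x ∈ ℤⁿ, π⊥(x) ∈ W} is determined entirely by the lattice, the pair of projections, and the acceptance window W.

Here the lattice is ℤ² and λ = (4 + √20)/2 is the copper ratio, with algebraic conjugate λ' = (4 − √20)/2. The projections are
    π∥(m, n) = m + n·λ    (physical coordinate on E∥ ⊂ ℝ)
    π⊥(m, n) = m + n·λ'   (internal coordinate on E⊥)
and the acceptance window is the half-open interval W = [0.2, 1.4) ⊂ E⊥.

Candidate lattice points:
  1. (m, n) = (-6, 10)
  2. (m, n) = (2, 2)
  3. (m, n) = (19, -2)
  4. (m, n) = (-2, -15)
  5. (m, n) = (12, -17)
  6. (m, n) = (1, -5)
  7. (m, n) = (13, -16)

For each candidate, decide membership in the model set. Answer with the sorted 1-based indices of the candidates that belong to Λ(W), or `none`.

Numerically λ ≈ 4.236068 and λ' = −1/λ ≈ -0.236068.
candidate 1: (m,n)=(-6,10) → π∥ = -6+10·λ ≈ 36.360680, π⊥ = -6+10·λ' ≈ -8.360680 ∉ [0.2, 1.4) ⇒ out
candidate 2: (m,n)=(2,2) → π∥ = 2+2·λ ≈ 10.472136, π⊥ = 2+2·λ' ≈ 1.527864 ∉ [0.2, 1.4) ⇒ out
candidate 3: (m,n)=(19,-2) → π∥ = 19-2·λ ≈ 10.527864, π⊥ = 19-2·λ' ≈ 19.472136 ∉ [0.2, 1.4) ⇒ out
candidate 4: (m,n)=(-2,-15) → π∥ = -2-15·λ ≈ -65.541020, π⊥ = -2-15·λ' ≈ 1.541020 ∉ [0.2, 1.4) ⇒ out
candidate 5: (m,n)=(12,-17) → π∥ = 12-17·λ ≈ -60.013156, π⊥ = 12-17·λ' ≈ 16.013156 ∉ [0.2, 1.4) ⇒ out
candidate 6: (m,n)=(1,-5) → π∥ = 1-5·λ ≈ -20.180340, π⊥ = 1-5·λ' ≈ 2.180340 ∉ [0.2, 1.4) ⇒ out
candidate 7: (m,n)=(13,-16) → π∥ = 13-16·λ ≈ -54.777088, π⊥ = 13-16·λ' ≈ 16.777088 ∉ [0.2, 1.4) ⇒ out

none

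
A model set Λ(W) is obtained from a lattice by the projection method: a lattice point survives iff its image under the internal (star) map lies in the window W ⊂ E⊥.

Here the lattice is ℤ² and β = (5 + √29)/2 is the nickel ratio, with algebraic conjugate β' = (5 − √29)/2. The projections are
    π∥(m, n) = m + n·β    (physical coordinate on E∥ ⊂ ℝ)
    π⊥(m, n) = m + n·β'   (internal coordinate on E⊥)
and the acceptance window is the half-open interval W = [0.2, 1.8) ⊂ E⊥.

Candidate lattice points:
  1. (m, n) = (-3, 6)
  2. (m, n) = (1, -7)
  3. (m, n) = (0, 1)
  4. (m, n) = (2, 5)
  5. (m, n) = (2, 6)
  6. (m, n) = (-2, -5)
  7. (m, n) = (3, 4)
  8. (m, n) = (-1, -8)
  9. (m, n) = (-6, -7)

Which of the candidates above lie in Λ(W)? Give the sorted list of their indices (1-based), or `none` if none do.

4, 5, 8

Numerically β ≈ 5.192582 and β' = −1/β ≈ -0.192582.
candidate 1: (m,n)=(-3,6) → π∥ = -3+6·β ≈ 28.155494, π⊥ = -3+6·β' ≈ -4.155494 ∉ [0.2, 1.8) ⇒ out
candidate 2: (m,n)=(1,-7) → π∥ = 1-7·β ≈ -35.348077, π⊥ = 1-7·β' ≈ 2.348077 ∉ [0.2, 1.8) ⇒ out
candidate 3: (m,n)=(0,1) → π∥ = 0+1·β ≈ 5.192582, π⊥ = 0+1·β' ≈ -0.192582 ∉ [0.2, 1.8) ⇒ out
candidate 4: (m,n)=(2,5) → π∥ = 2+5·β ≈ 27.962912, π⊥ = 2+5·β' ≈ 1.037088 ∈ [0.2, 1.8) ⇒ IN Λ
candidate 5: (m,n)=(2,6) → π∥ = 2+6·β ≈ 33.155494, π⊥ = 2+6·β' ≈ 0.844506 ∈ [0.2, 1.8) ⇒ IN Λ
candidate 6: (m,n)=(-2,-5) → π∥ = -2-5·β ≈ -27.962912, π⊥ = -2-5·β' ≈ -1.037088 ∉ [0.2, 1.8) ⇒ out
candidate 7: (m,n)=(3,4) → π∥ = 3+4·β ≈ 23.770330, π⊥ = 3+4·β' ≈ 2.229670 ∉ [0.2, 1.8) ⇒ out
candidate 8: (m,n)=(-1,-8) → π∥ = -1-8·β ≈ -42.540659, π⊥ = -1-8·β' ≈ 0.540659 ∈ [0.2, 1.8) ⇒ IN Λ
candidate 9: (m,n)=(-6,-7) → π∥ = -6-7·β ≈ -42.348077, π⊥ = -6-7·β' ≈ -4.651923 ∉ [0.2, 1.8) ⇒ out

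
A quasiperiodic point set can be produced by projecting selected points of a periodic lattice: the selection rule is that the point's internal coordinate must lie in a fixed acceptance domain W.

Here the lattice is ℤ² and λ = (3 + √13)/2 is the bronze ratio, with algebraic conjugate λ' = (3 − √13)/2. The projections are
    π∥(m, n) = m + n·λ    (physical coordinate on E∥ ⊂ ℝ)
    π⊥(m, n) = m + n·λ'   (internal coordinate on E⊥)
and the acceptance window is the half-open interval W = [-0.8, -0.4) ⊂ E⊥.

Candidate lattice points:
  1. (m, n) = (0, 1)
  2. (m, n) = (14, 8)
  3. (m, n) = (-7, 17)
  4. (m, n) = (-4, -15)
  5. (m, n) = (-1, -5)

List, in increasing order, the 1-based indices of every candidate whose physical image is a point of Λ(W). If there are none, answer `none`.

none

λ' = (3−√13)/2 ≈ -0.302776.
#1 (0,1): internal coord 0 + (1)·λ' = -0.302776; -0.302776 ∉ [-0.8, -0.4) → out
#2 (14,8): internal coord 14 + (8)·λ' = +11.577795; +11.577795 ∉ [-0.8, -0.4) → out
#3 (-7,17): internal coord -7 + (17)·λ' = -12.147186; -12.147186 ∉ [-0.8, -0.4) → out
#4 (-4,-15): internal coord -4 + (-15)·λ' = +0.541635; +0.541635 ∉ [-0.8, -0.4) → out
#5 (-1,-5): internal coord -1 + (-5)·λ' = +0.513878; +0.513878 ∉ [-0.8, -0.4) → out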